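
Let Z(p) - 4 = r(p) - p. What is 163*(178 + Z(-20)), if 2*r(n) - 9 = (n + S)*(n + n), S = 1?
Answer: 191199/2 ≈ 95600.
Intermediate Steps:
r(n) = 9/2 + n*(1 + n) (r(n) = 9/2 + ((n + 1)*(n + n))/2 = 9/2 + ((1 + n)*(2*n))/2 = 9/2 + (2*n*(1 + n))/2 = 9/2 + n*(1 + n))
Z(p) = 17/2 + p² (Z(p) = 4 + ((9/2 + p + p²) - p) = 4 + (9/2 + p²) = 17/2 + p²)
163*(178 + Z(-20)) = 163*(178 + (17/2 + (-20)²)) = 163*(178 + (17/2 + 400)) = 163*(178 + 817/2) = 163*(1173/2) = 191199/2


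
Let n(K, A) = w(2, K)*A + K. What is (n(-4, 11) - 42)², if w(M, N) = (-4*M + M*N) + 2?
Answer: 40000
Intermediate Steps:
w(M, N) = 2 - 4*M + M*N
n(K, A) = K + A*(-6 + 2*K) (n(K, A) = (2 - 4*2 + 2*K)*A + K = (2 - 8 + 2*K)*A + K = (-6 + 2*K)*A + K = A*(-6 + 2*K) + K = K + A*(-6 + 2*K))
(n(-4, 11) - 42)² = ((-4 + 2*11*(-3 - 4)) - 42)² = ((-4 + 2*11*(-7)) - 42)² = ((-4 - 154) - 42)² = (-158 - 42)² = (-200)² = 40000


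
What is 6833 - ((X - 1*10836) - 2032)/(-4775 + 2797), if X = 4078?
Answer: 6753442/989 ≈ 6828.6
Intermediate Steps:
6833 - ((X - 1*10836) - 2032)/(-4775 + 2797) = 6833 - ((4078 - 1*10836) - 2032)/(-4775 + 2797) = 6833 - ((4078 - 10836) - 2032)/(-1978) = 6833 - (-6758 - 2032)*(-1)/1978 = 6833 - (-8790)*(-1)/1978 = 6833 - 1*4395/989 = 6833 - 4395/989 = 6753442/989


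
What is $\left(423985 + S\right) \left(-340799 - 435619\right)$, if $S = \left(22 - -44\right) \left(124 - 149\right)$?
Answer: $-327908496030$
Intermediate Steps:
$S = -1650$ ($S = \left(22 + 44\right) \left(-25\right) = 66 \left(-25\right) = -1650$)
$\left(423985 + S\right) \left(-340799 - 435619\right) = \left(423985 - 1650\right) \left(-340799 - 435619\right) = 422335 \left(-776418\right) = -327908496030$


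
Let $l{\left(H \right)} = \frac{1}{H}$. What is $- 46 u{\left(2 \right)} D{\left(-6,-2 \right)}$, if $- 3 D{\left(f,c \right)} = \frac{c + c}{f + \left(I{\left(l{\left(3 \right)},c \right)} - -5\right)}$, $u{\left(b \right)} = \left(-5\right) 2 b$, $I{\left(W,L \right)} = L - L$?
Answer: $- \frac{3680}{3} \approx -1226.7$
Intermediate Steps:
$I{\left(W,L \right)} = 0$
$u{\left(b \right)} = - 10 b$
$D{\left(f,c \right)} = - \frac{2 c}{3 \left(5 + f\right)}$ ($D{\left(f,c \right)} = - \frac{\left(c + c\right) \frac{1}{f + \left(0 - -5\right)}}{3} = - \frac{2 c \frac{1}{f + \left(0 + 5\right)}}{3} = - \frac{2 c \frac{1}{f + 5}}{3} = - \frac{2 c \frac{1}{5 + f}}{3} = - \frac{2 c}{3 \left(5 + f\right)}$)
$- 46 u{\left(2 \right)} D{\left(-6,-2 \right)} = - 46 \left(\left(-10\right) 2\right) \left(\left(-2\right) \left(-2\right) \frac{1}{15 + 3 \left(-6\right)}\right) = \left(-46\right) \left(-20\right) \left(\left(-2\right) \left(-2\right) \frac{1}{15 - 18}\right) = 920 \left(\left(-2\right) \left(-2\right) \frac{1}{-3}\right) = 920 \left(\left(-2\right) \left(-2\right) \left(- \frac{1}{3}\right)\right) = 920 \left(- \frac{4}{3}\right) = - \frac{3680}{3}$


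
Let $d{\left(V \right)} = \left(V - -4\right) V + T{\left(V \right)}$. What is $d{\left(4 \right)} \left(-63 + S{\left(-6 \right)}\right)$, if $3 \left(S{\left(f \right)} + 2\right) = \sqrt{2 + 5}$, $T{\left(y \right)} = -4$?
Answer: $-1820 + \frac{28 \sqrt{7}}{3} \approx -1795.3$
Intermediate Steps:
$S{\left(f \right)} = -2 + \frac{\sqrt{7}}{3}$ ($S{\left(f \right)} = -2 + \frac{\sqrt{2 + 5}}{3} = -2 + \frac{\sqrt{7}}{3}$)
$d{\left(V \right)} = -4 + V \left(4 + V\right)$ ($d{\left(V \right)} = \left(V - -4\right) V - 4 = \left(V + 4\right) V - 4 = \left(4 + V\right) V - 4 = V \left(4 + V\right) - 4 = -4 + V \left(4 + V\right)$)
$d{\left(4 \right)} \left(-63 + S{\left(-6 \right)}\right) = \left(-4 + 4^{2} + 4 \cdot 4\right) \left(-63 - \left(2 - \frac{\sqrt{7}}{3}\right)\right) = \left(-4 + 16 + 16\right) \left(-65 + \frac{\sqrt{7}}{3}\right) = 28 \left(-65 + \frac{\sqrt{7}}{3}\right) = -1820 + \frac{28 \sqrt{7}}{3}$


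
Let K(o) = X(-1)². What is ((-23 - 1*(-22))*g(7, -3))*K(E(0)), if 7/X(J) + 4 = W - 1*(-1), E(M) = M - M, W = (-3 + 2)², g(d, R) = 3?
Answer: -147/4 ≈ -36.750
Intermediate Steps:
W = 1 (W = (-1)² = 1)
E(M) = 0
X(J) = -7/2 (X(J) = 7/(-4 + (1 - 1*(-1))) = 7/(-4 + (1 + 1)) = 7/(-4 + 2) = 7/(-2) = 7*(-½) = -7/2)
K(o) = 49/4 (K(o) = (-7/2)² = 49/4)
((-23 - 1*(-22))*g(7, -3))*K(E(0)) = ((-23 - 1*(-22))*3)*(49/4) = ((-23 + 22)*3)*(49/4) = -1*3*(49/4) = -3*49/4 = -147/4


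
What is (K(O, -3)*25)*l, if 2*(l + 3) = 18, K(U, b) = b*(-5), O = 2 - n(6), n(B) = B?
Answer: 2250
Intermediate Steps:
O = -4 (O = 2 - 1*6 = 2 - 6 = -4)
K(U, b) = -5*b
l = 6 (l = -3 + (½)*18 = -3 + 9 = 6)
(K(O, -3)*25)*l = (-5*(-3)*25)*6 = (15*25)*6 = 375*6 = 2250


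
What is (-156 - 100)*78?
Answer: -19968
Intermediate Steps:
(-156 - 100)*78 = -256*78 = -19968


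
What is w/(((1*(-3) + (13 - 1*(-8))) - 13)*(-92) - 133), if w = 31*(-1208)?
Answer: 37448/593 ≈ 63.150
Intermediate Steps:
w = -37448
w/(((1*(-3) + (13 - 1*(-8))) - 13)*(-92) - 133) = -37448/(((1*(-3) + (13 - 1*(-8))) - 13)*(-92) - 133) = -37448/(((-3 + (13 + 8)) - 13)*(-92) - 133) = -37448/(((-3 + 21) - 13)*(-92) - 133) = -37448/((18 - 13)*(-92) - 133) = -37448/(5*(-92) - 133) = -37448/(-460 - 133) = -37448/(-593) = -37448*(-1/593) = 37448/593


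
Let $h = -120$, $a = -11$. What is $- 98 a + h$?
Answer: $958$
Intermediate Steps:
$- 98 a + h = \left(-98\right) \left(-11\right) - 120 = 1078 - 120 = 958$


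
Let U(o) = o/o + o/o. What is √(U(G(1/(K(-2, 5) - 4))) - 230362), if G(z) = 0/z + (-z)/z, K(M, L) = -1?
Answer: 2*I*√57590 ≈ 479.96*I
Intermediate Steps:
G(z) = -1 (G(z) = 0 - 1 = -1)
U(o) = 2 (U(o) = 1 + 1 = 2)
√(U(G(1/(K(-2, 5) - 4))) - 230362) = √(2 - 230362) = √(-230360) = 2*I*√57590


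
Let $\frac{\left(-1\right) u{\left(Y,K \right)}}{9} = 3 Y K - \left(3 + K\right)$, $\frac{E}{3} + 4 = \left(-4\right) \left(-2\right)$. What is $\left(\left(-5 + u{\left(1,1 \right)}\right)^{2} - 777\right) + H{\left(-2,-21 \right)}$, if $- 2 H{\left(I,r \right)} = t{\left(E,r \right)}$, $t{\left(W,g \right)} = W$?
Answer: $-767$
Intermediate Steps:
$E = 12$ ($E = -12 + 3 \left(\left(-4\right) \left(-2\right)\right) = -12 + 3 \cdot 8 = -12 + 24 = 12$)
$H{\left(I,r \right)} = -6$ ($H{\left(I,r \right)} = \left(- \frac{1}{2}\right) 12 = -6$)
$u{\left(Y,K \right)} = 27 + 9 K - 27 K Y$ ($u{\left(Y,K \right)} = - 9 \left(3 Y K - \left(3 + K\right)\right) = - 9 \left(3 K Y - \left(3 + K\right)\right) = - 9 \left(-3 - K + 3 K Y\right) = 27 + 9 K - 27 K Y$)
$\left(\left(-5 + u{\left(1,1 \right)}\right)^{2} - 777\right) + H{\left(-2,-21 \right)} = \left(\left(-5 + \left(27 + 9 \cdot 1 - 27 \cdot 1\right)\right)^{2} - 777\right) - 6 = \left(\left(-5 + \left(27 + 9 - 27\right)\right)^{2} - 777\right) - 6 = \left(\left(-5 + 9\right)^{2} - 777\right) - 6 = \left(4^{2} - 777\right) - 6 = \left(16 - 777\right) - 6 = -761 - 6 = -767$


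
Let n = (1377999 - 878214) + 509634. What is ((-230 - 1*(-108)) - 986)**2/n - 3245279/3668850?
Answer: 409422927833/1234468966050 ≈ 0.33166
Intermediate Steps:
n = 1009419 (n = 499785 + 509634 = 1009419)
((-230 - 1*(-108)) - 986)**2/n - 3245279/3668850 = ((-230 - 1*(-108)) - 986)**2/1009419 - 3245279/3668850 = ((-230 + 108) - 986)**2*(1/1009419) - 3245279*1/3668850 = (-122 - 986)**2*(1/1009419) - 3245279/3668850 = (-1108)**2*(1/1009419) - 3245279/3668850 = 1227664*(1/1009419) - 3245279/3668850 = 1227664/1009419 - 3245279/3668850 = 409422927833/1234468966050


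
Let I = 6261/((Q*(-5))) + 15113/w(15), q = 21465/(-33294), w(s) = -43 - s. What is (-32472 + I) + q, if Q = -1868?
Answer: -49197082678139/1503002140 ≈ -32733.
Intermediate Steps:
q = -7155/11098 (q = 21465*(-1/33294) = -7155/11098 ≈ -0.64471)
I = -70396141/270860 (I = 6261/((-1868*(-5))) + 15113/(-43 - 1*15) = 6261/9340 + 15113/(-43 - 15) = 6261*(1/9340) + 15113/(-58) = 6261/9340 + 15113*(-1/58) = 6261/9340 - 15113/58 = -70396141/270860 ≈ -259.90)
(-32472 + I) + q = (-32472 - 70396141/270860) - 7155/11098 = -8865762061/270860 - 7155/11098 = -49197082678139/1503002140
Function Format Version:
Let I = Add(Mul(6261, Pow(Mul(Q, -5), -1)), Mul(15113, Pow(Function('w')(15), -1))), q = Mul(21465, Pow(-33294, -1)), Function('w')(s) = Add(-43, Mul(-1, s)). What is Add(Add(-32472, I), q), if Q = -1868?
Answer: Rational(-49197082678139, 1503002140) ≈ -32733.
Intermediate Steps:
q = Rational(-7155, 11098) (q = Mul(21465, Rational(-1, 33294)) = Rational(-7155, 11098) ≈ -0.64471)
I = Rational(-70396141, 270860) (I = Add(Mul(6261, Pow(Mul(-1868, -5), -1)), Mul(15113, Pow(Add(-43, Mul(-1, 15)), -1))) = Add(Mul(6261, Pow(9340, -1)), Mul(15113, Pow(Add(-43, -15), -1))) = Add(Mul(6261, Rational(1, 9340)), Mul(15113, Pow(-58, -1))) = Add(Rational(6261, 9340), Mul(15113, Rational(-1, 58))) = Add(Rational(6261, 9340), Rational(-15113, 58)) = Rational(-70396141, 270860) ≈ -259.90)
Add(Add(-32472, I), q) = Add(Add(-32472, Rational(-70396141, 270860)), Rational(-7155, 11098)) = Add(Rational(-8865762061, 270860), Rational(-7155, 11098)) = Rational(-49197082678139, 1503002140)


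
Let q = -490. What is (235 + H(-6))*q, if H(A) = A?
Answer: -112210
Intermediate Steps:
(235 + H(-6))*q = (235 - 6)*(-490) = 229*(-490) = -112210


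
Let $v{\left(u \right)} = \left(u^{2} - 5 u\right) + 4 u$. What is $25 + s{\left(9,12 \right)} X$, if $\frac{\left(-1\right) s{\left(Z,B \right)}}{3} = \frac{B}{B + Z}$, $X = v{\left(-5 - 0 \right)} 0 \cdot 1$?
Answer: $25$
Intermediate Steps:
$v{\left(u \right)} = u^{2} - u$
$X = 0$ ($X = \left(-5 - 0\right) \left(-1 - 5\right) 0 \cdot 1 = \left(-5 + 0\right) \left(-1 + \left(-5 + 0\right)\right) 0 \cdot 1 = - 5 \left(-1 - 5\right) 0 \cdot 1 = \left(-5\right) \left(-6\right) 0 \cdot 1 = 30 \cdot 0 \cdot 1 = 0 \cdot 1 = 0$)
$s{\left(Z,B \right)} = - \frac{3 B}{B + Z}$ ($s{\left(Z,B \right)} = - 3 \frac{B}{B + Z} = - \frac{3 B}{B + Z}$)
$25 + s{\left(9,12 \right)} X = 25 + \left(-3\right) 12 \frac{1}{12 + 9} \cdot 0 = 25 + \left(-3\right) 12 \cdot \frac{1}{21} \cdot 0 = 25 - 0 = 25 + 0 = 25$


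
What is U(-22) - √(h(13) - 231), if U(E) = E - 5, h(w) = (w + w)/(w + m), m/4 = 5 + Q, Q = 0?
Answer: -27 - I*√250701/33 ≈ -27.0 - 15.173*I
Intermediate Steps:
m = 20 (m = 4*(5 + 0) = 4*5 = 20)
h(w) = 2*w/(20 + w) (h(w) = (w + w)/(w + 20) = (2*w)/(20 + w) = 2*w/(20 + w))
U(E) = -5 + E
U(-22) - √(h(13) - 231) = (-5 - 22) - √(2*13/(20 + 13) - 231) = -27 - √(2*13/33 - 231) = -27 - √(2*13*(1/33) - 231) = -27 - √(26/33 - 231) = -27 - √(-7597/33) = -27 - I*√250701/33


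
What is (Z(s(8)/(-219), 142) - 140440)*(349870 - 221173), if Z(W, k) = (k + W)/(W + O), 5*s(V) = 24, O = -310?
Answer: -1022623874415687/56579 ≈ -1.8074e+10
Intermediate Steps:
s(V) = 24/5 (s(V) = (1/5)*24 = 24/5)
Z(W, k) = (W + k)/(-310 + W) (Z(W, k) = (k + W)/(W - 310) = (W + k)/(-310 + W))
(Z(s(8)/(-219), 142) - 140440)*(349870 - 221173) = (((24/5)/(-219) + 142)/(-310 + (24/5)/(-219)) - 140440)*(349870 - 221173) = (((24/5)*(-1/219) + 142)/(-310 + (24/5)*(-1/219)) - 140440)*128697 = ((-8/365 + 142)/(-310 - 8/365) - 140440)*128697 = ((51822/365)/(-113158/365) - 140440)*128697 = (-365/113158*51822/365 - 140440)*128697 = (-25911/56579 - 140440)*128697 = -7945980671/56579*128697 = -1022623874415687/56579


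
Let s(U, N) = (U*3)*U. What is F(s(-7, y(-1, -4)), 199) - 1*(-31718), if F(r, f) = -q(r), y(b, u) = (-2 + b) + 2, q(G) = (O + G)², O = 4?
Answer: 8917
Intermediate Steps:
q(G) = (4 + G)²
y(b, u) = b
s(U, N) = 3*U² (s(U, N) = (3*U)*U = 3*U²)
F(r, f) = -(4 + r)²
F(s(-7, y(-1, -4)), 199) - 1*(-31718) = -(4 + 3*(-7)²)² - 1*(-31718) = -(4 + 3*49)² + 31718 = -(4 + 147)² + 31718 = -1*151² + 31718 = -1*22801 + 31718 = -22801 + 31718 = 8917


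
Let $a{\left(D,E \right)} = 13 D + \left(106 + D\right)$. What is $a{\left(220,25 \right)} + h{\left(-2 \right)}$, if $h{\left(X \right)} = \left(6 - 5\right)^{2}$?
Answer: $3187$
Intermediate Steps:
$h{\left(X \right)} = 1$ ($h{\left(X \right)} = 1^{2} = 1$)
$a{\left(D,E \right)} = 106 + 14 D$
$a{\left(220,25 \right)} + h{\left(-2 \right)} = \left(106 + 14 \cdot 220\right) + 1 = \left(106 + 3080\right) + 1 = 3186 + 1 = 3187$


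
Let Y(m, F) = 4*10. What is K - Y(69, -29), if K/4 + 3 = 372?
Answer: 1436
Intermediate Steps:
Y(m, F) = 40
K = 1476 (K = -12 + 4*372 = -12 + 1488 = 1476)
K - Y(69, -29) = 1476 - 1*40 = 1476 - 40 = 1436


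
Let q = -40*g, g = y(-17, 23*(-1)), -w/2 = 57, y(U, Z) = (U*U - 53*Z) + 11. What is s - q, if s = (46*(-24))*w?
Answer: 186616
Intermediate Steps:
y(U, Z) = 11 + U² - 53*Z (y(U, Z) = (U² - 53*Z) + 11 = 11 + U² - 53*Z)
w = -114 (w = -2*57 = -114)
g = 1519 (g = 11 + (-17)² - 1219*(-1) = 11 + 289 - 53*(-23) = 11 + 289 + 1219 = 1519)
q = -60760 (q = -40*1519 = -60760)
s = 125856 (s = (46*(-24))*(-114) = -1104*(-114) = 125856)
s - q = 125856 - 1*(-60760) = 125856 + 60760 = 186616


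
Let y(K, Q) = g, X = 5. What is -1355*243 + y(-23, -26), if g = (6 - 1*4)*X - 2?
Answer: -329257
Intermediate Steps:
g = 8 (g = (6 - 1*4)*5 - 2 = (6 - 4)*5 - 2 = 2*5 - 2 = 10 - 2 = 8)
y(K, Q) = 8
-1355*243 + y(-23, -26) = -1355*243 + 8 = -329265 + 8 = -329257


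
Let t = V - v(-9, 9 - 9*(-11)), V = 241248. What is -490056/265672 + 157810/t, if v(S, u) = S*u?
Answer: -237725/199254 ≈ -1.1931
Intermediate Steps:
t = 242220 (t = 241248 - (-9)*(9 - 9*(-11)) = 241248 - (-9)*(9 + 99) = 241248 - (-9)*108 = 241248 - 1*(-972) = 241248 + 972 = 242220)
-490056/265672 + 157810/t = -490056/265672 + 157810/242220 = -490056*1/265672 + 157810*(1/242220) = -61257/33209 + 43/66 = -237725/199254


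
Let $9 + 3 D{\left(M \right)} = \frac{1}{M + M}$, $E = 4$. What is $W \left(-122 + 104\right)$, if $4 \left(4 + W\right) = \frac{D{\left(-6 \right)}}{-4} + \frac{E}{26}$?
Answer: $\frac{28247}{416} \approx 67.901$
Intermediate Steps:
$D{\left(M \right)} = -3 + \frac{1}{6 M}$ ($D{\left(M \right)} = -3 + \frac{1}{3 \left(M + M\right)} = -3 + \frac{1}{3 \cdot 2 M} = -3 + \frac{\frac{1}{2} \frac{1}{M}}{3} = -3 + \frac{1}{6 M}$)
$W = - \frac{28247}{7488}$ ($W = -4 + \frac{\frac{-3 + \frac{1}{6 \left(-6\right)}}{-4} + \frac{4}{26}}{4} = -4 + \frac{\left(-3 + \frac{1}{6} \left(- \frac{1}{6}\right)\right) \left(- \frac{1}{4}\right) + 4 \cdot \frac{1}{26}}{4} = -4 + \frac{\left(-3 - \frac{1}{36}\right) \left(- \frac{1}{4}\right) + \frac{2}{13}}{4} = -4 + \frac{\left(- \frac{109}{36}\right) \left(- \frac{1}{4}\right) + \frac{2}{13}}{4} = -4 + \frac{\frac{109}{144} + \frac{2}{13}}{4} = -4 + \frac{1}{4} \cdot \frac{1705}{1872} = -4 + \frac{1705}{7488} = - \frac{28247}{7488} \approx -3.7723$)
$W \left(-122 + 104\right) = - \frac{28247 \left(-122 + 104\right)}{7488} = \left(- \frac{28247}{7488}\right) \left(-18\right) = \frac{28247}{416}$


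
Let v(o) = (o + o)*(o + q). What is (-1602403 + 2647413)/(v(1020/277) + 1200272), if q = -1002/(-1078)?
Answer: 21609203232155/24820485470756 ≈ 0.87062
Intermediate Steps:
q = 501/539 (q = -1002*(-1/1078) = 501/539 ≈ 0.92950)
v(o) = 2*o*(501/539 + o) (v(o) = (o + o)*(o + 501/539) = (2*o)*(501/539 + o) = 2*o*(501/539 + o))
(-1602403 + 2647413)/(v(1020/277) + 1200272) = (-1602403 + 2647413)/(2*(1020/277)*(501 + 539*(1020/277))/539 + 1200272) = 1045010/(2*(1020*(1/277))*(501 + 539*(1020*(1/277)))/539 + 1200272) = 1045010/((2/539)*(1020/277)*(501 + 539*(1020/277)) + 1200272) = 1045010/((2/539)*(1020/277)*(501 + 549780/277) + 1200272) = 1045010/((2/539)*(1020/277)*(688557/277) + 1200272) = 1045010/(1404656280/41356931 + 1200272) = 1045010/(49640970941512/41356931) = 1045010*(41356931/49640970941512) = 21609203232155/24820485470756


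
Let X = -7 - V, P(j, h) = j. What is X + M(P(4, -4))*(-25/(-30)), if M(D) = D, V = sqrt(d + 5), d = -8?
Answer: -11/3 - I*sqrt(3) ≈ -3.6667 - 1.732*I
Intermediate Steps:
V = I*sqrt(3) (V = sqrt(-8 + 5) = sqrt(-3) = I*sqrt(3) ≈ 1.732*I)
X = -7 - I*sqrt(3) ≈ -7.0 - 1.732*I
X + M(P(4, -4))*(-25/(-30)) = (-7 - I*sqrt(3)) + 4*(-25/(-30)) = (-7 - I*sqrt(3)) + 4*(-25*(-1/30)) = (-7 - I*sqrt(3)) + 4*(5/6) = (-7 - I*sqrt(3)) + 10/3 = -11/3 - I*sqrt(3)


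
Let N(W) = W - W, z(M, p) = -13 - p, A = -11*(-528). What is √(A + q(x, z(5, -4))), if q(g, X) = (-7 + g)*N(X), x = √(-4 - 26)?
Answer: 44*√3 ≈ 76.210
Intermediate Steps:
A = 5808
N(W) = 0
x = I*√30 (x = √(-30) = I*√30 ≈ 5.4772*I)
q(g, X) = 0 (q(g, X) = (-7 + g)*0 = 0)
√(A + q(x, z(5, -4))) = √(5808 + 0) = √5808 = 44*√3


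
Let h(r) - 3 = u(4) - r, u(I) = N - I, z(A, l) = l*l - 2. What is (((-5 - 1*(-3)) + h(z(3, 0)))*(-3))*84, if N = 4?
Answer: -756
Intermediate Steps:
z(A, l) = -2 + l² (z(A, l) = l² - 2 = -2 + l²)
u(I) = 4 - I
h(r) = 3 - r (h(r) = 3 + ((4 - 1*4) - r) = 3 + ((4 - 4) - r) = 3 + (0 - r) = 3 - r)
(((-5 - 1*(-3)) + h(z(3, 0)))*(-3))*84 = (((-5 - 1*(-3)) + (3 - (-2 + 0²)))*(-3))*84 = (((-5 + 3) + (3 - (-2 + 0)))*(-3))*84 = ((-2 + (3 - 1*(-2)))*(-3))*84 = ((-2 + (3 + 2))*(-3))*84 = ((-2 + 5)*(-3))*84 = (3*(-3))*84 = -9*84 = -756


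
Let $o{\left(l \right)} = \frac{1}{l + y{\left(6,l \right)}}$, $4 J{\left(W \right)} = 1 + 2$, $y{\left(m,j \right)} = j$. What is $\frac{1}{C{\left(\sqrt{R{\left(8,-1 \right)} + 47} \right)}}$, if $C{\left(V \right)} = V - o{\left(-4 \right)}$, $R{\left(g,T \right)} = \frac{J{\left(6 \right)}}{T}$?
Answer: $- \frac{8}{2959} + \frac{32 \sqrt{185}}{2959} \approx 0.14439$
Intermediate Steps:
$J{\left(W \right)} = \frac{3}{4}$ ($J{\left(W \right)} = \frac{1 + 2}{4} = \frac{1}{4} \cdot 3 = \frac{3}{4}$)
$o{\left(l \right)} = \frac{1}{2 l}$ ($o{\left(l \right)} = \frac{1}{l + l} = \frac{1}{2 l}$)
$R{\left(g,T \right)} = \frac{3}{4 T}$
$C{\left(V \right)} = \frac{1}{8} + V$ ($C{\left(V \right)} = V - \frac{1}{2 \left(-4\right)} = V - \frac{1}{2} \left(- \frac{1}{4}\right) = V - - \frac{1}{8} = V + \frac{1}{8} = \frac{1}{8} + V$)
$\frac{1}{C{\left(\sqrt{R{\left(8,-1 \right)} + 47} \right)}} = \frac{1}{\frac{1}{8} + \sqrt{\frac{3}{4 \left(-1\right)} + 47}} = \frac{1}{\frac{1}{8} + \sqrt{\frac{3}{4} \left(-1\right) + 47}} = \frac{1}{\frac{1}{8} + \sqrt{- \frac{3}{4} + 47}} = \frac{1}{\frac{1}{8} + \sqrt{\frac{185}{4}}} = \frac{1}{\frac{1}{8} + \frac{\sqrt{185}}{2}}$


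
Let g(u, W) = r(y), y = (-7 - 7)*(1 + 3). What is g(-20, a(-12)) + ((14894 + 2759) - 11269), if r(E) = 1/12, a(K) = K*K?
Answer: 76609/12 ≈ 6384.1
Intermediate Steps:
y = -56 (y = -14*4 = -56)
a(K) = K²
r(E) = 1/12
g(u, W) = 1/12
g(-20, a(-12)) + ((14894 + 2759) - 11269) = 1/12 + ((14894 + 2759) - 11269) = 1/12 + (17653 - 11269) = 1/12 + 6384 = 76609/12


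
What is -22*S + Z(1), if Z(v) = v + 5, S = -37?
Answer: 820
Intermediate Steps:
Z(v) = 5 + v
-22*S + Z(1) = -22*(-37) + (5 + 1) = 814 + 6 = 820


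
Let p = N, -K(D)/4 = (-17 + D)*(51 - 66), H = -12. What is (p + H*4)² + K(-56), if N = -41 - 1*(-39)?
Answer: -1880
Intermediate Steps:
K(D) = -1020 + 60*D (K(D) = -4*(-17 + D)*(51 - 66) = -4*(-17 + D)*(-15) = -4*(255 - 15*D) = -1020 + 60*D)
N = -2 (N = -41 + 39 = -2)
p = -2
(p + H*4)² + K(-56) = (-2 - 12*4)² + (-1020 + 60*(-56)) = (-2 - 48)² + (-1020 - 3360) = (-50)² - 4380 = 2500 - 4380 = -1880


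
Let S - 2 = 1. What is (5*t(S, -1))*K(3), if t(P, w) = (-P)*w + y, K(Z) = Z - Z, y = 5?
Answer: 0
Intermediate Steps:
S = 3 (S = 2 + 1 = 3)
K(Z) = 0
t(P, w) = 5 - P*w (t(P, w) = (-P)*w + 5 = -P*w + 5 = 5 - P*w)
(5*t(S, -1))*K(3) = (5*(5 - 1*3*(-1)))*0 = (5*(5 + 3))*0 = (5*8)*0 = 40*0 = 0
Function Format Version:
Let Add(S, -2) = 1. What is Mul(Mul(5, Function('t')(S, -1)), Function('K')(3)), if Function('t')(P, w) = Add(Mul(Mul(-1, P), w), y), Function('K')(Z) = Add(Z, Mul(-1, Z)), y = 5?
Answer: 0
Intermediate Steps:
S = 3 (S = Add(2, 1) = 3)
Function('K')(Z) = 0
Function('t')(P, w) = Add(5, Mul(-1, P, w)) (Function('t')(P, w) = Add(Mul(Mul(-1, P), w), 5) = Add(Mul(-1, P, w), 5) = Add(5, Mul(-1, P, w)))
Mul(Mul(5, Function('t')(S, -1)), Function('K')(3)) = Mul(Mul(5, Add(5, Mul(-1, 3, -1))), 0) = Mul(Mul(5, Add(5, 3)), 0) = Mul(Mul(5, 8), 0) = Mul(40, 0) = 0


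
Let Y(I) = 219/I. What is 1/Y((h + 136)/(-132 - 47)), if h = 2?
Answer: -46/13067 ≈ -0.0035203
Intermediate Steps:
1/Y((h + 136)/(-132 - 47)) = 1/(219/(((2 + 136)/(-132 - 47)))) = 1/(219/((138/(-179)))) = 1/(219/((138*(-1/179)))) = 1/(219/(-138/179)) = 1/(219*(-179/138)) = 1/(-13067/46) = -46/13067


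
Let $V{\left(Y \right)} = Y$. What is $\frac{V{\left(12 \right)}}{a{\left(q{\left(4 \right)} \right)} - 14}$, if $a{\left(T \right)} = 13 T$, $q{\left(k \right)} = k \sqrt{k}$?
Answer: $\frac{2}{15} \approx 0.13333$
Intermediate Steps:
$q{\left(k \right)} = k^{\frac{3}{2}}$
$\frac{V{\left(12 \right)}}{a{\left(q{\left(4 \right)} \right)} - 14} = \frac{1}{13 \cdot 4^{\frac{3}{2}} - 14} \cdot 12 = \frac{1}{13 \cdot 8 - 14} \cdot 12 = \frac{1}{104 - 14} \cdot 12 = \frac{1}{90} \cdot 12 = \frac{2}{15}$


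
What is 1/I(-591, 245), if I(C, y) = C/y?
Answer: -245/591 ≈ -0.41455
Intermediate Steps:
1/I(-591, 245) = 1/(-591/245) = -245/591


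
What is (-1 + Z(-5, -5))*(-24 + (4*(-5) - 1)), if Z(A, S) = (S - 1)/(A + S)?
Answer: 18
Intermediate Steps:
Z(A, S) = (-1 + S)/(A + S)
(-1 + Z(-5, -5))*(-24 + (4*(-5) - 1)) = (-1 + (-1 - 5)/(-5 - 5))*(-24 + (4*(-5) - 1)) = (-1 - 6/(-10))*(-24 + (-20 - 1)) = (-1 - 1/10*(-6))*(-24 - 21) = (-1 + 3/5)*(-45) = -2/5*(-45) = 18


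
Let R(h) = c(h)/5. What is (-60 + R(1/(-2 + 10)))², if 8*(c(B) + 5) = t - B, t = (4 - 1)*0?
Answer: 381069441/102400 ≈ 3721.4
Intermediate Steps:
t = 0 (t = 3*0 = 0)
c(B) = -5 - B/8 (c(B) = -5 + (0 - B)/8 = -5 + (-B)/8 = -5 - B/8)
R(h) = -1 - h/40 (R(h) = (-5 - h/8)/5 = (-5 - h/8)*(⅕) = -1 - h/40)
(-60 + R(1/(-2 + 10)))² = (-60 + (-1 - 1/(40*(-2 + 10))))² = (-60 + (-1 - 1/40/8))² = (-60 + (-1 - 1/40*⅛))² = (-60 + (-1 - 1/320))² = (-60 - 321/320)² = (-19521/320)² = 381069441/102400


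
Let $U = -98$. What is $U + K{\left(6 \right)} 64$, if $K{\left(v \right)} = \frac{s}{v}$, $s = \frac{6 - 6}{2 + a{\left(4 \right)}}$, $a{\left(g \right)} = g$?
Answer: $-98$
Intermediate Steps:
$s = 0$ ($s = \frac{6 - 6}{2 + 4} = \frac{0}{6} = 0 \cdot \frac{1}{6} = 0$)
$K{\left(v \right)} = 0$ ($K{\left(v \right)} = \frac{0}{v} = 0$)
$U + K{\left(6 \right)} 64 = -98 + 0 \cdot 64 = -98 + 0 = -98$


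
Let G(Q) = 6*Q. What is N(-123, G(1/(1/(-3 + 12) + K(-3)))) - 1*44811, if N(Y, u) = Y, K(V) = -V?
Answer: -44934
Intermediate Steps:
N(-123, G(1/(1/(-3 + 12) + K(-3)))) - 1*44811 = -123 - 1*44811 = -123 - 44811 = -44934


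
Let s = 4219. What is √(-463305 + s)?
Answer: I*√459086 ≈ 677.56*I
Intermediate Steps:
√(-463305 + s) = √(-463305 + 4219) = √(-459086) = I*√459086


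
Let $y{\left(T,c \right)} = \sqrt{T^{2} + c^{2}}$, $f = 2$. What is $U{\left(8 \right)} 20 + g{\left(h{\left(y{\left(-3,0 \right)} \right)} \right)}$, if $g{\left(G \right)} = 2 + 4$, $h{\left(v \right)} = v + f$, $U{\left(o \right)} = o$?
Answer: $166$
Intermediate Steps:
$h{\left(v \right)} = 2 + v$ ($h{\left(v \right)} = v + 2 = 2 + v$)
$g{\left(G \right)} = 6$
$U{\left(8 \right)} 20 + g{\left(h{\left(y{\left(-3,0 \right)} \right)} \right)} = 8 \cdot 20 + 6 = 160 + 6 = 166$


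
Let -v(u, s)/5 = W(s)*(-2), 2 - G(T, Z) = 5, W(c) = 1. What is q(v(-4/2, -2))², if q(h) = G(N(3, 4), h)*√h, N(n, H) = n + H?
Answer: 90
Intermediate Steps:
N(n, H) = H + n
G(T, Z) = -3 (G(T, Z) = 2 - 1*5 = 2 - 5 = -3)
v(u, s) = 10 (v(u, s) = -5*(-2) = 10)
q(h) = -3*√h
q(v(-4/2, -2))² = (-3*√10)² = 90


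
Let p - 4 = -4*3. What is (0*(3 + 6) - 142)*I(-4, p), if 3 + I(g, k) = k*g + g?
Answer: -3550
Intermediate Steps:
p = -8 (p = 4 - 4*3 = 4 - 12 = -8)
I(g, k) = -3 + g + g*k (I(g, k) = -3 + (k*g + g) = -3 + (g*k + g) = -3 + (g + g*k) = -3 + g + g*k)
(0*(3 + 6) - 142)*I(-4, p) = (0*(3 + 6) - 142)*(-3 - 4 - 4*(-8)) = (0*9 - 142)*(-3 - 4 + 32) = (0 - 142)*25 = -142*25 = -3550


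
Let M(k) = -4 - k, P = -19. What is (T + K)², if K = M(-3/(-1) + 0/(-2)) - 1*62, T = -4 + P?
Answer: 8464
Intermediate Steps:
T = -23 (T = -4 - 19 = -23)
K = -69 (K = (-4 - (-3/(-1) + 0/(-2))) - 1*62 = (-4 - (-3*(-1) + 0*(-½))) - 62 = (-4 - (3 + 0)) - 62 = (-4 - 1*3) - 62 = (-4 - 3) - 62 = -7 - 62 = -69)
(T + K)² = (-23 - 69)² = (-92)² = 8464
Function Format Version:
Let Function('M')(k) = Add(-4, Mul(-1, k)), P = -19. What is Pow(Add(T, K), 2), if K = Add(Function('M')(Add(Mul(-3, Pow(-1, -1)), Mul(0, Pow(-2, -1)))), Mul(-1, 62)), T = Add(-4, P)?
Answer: 8464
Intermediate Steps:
T = -23 (T = Add(-4, -19) = -23)
K = -69 (K = Add(Add(-4, Mul(-1, Add(Mul(-3, Pow(-1, -1)), Mul(0, Pow(-2, -1))))), Mul(-1, 62)) = Add(Add(-4, Mul(-1, Add(Mul(-3, -1), Mul(0, Rational(-1, 2))))), -62) = Add(Add(-4, Mul(-1, Add(3, 0))), -62) = Add(Add(-4, Mul(-1, 3)), -62) = Add(Add(-4, -3), -62) = Add(-7, -62) = -69)
Pow(Add(T, K), 2) = Pow(Add(-23, -69), 2) = Pow(-92, 2) = 8464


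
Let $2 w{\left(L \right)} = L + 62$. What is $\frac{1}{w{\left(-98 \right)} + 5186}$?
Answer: $\frac{1}{5168} \approx 0.0001935$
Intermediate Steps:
$w{\left(L \right)} = 31 + \frac{L}{2}$ ($w{\left(L \right)} = \frac{L + 62}{2} = \frac{62 + L}{2} = 31 + \frac{L}{2}$)
$\frac{1}{w{\left(-98 \right)} + 5186} = \frac{1}{\left(31 + \frac{1}{2} \left(-98\right)\right) + 5186} = \frac{1}{\left(31 - 49\right) + 5186} = \frac{1}{-18 + 5186} = \frac{1}{5168}$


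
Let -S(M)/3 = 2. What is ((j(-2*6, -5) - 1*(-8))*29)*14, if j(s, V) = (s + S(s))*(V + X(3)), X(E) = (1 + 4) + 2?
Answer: -11368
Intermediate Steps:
X(E) = 7 (X(E) = 5 + 2 = 7)
S(M) = -6 (S(M) = -3*2 = -6)
j(s, V) = (-6 + s)*(7 + V) (j(s, V) = (s - 6)*(V + 7) = (-6 + s)*(7 + V))
((j(-2*6, -5) - 1*(-8))*29)*14 = (((-42 - 6*(-5) + 7*(-2*6) - (-10)*6) - 1*(-8))*29)*14 = (((-42 + 30 + 7*(-12) - 5*(-12)) + 8)*29)*14 = (((-42 + 30 - 84 + 60) + 8)*29)*14 = ((-36 + 8)*29)*14 = -28*29*14 = -812*14 = -11368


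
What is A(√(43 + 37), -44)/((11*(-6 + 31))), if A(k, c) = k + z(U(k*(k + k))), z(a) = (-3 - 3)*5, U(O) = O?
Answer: -6/55 + 4*√5/275 ≈ -0.076566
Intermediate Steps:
z(a) = -30 (z(a) = -6*5 = -30)
A(k, c) = -30 + k (A(k, c) = k - 30 = -30 + k)
A(√(43 + 37), -44)/((11*(-6 + 31))) = (-30 + √(43 + 37))/((11*(-6 + 31))) = (-30 + √80)/((11*25)) = (-30 + 4*√5)/275 = (-30 + 4*√5)*(1/275) = -6/55 + 4*√5/275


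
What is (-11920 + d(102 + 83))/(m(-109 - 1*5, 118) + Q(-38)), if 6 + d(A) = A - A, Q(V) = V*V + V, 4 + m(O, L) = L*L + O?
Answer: -5963/7606 ≈ -0.78399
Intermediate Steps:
m(O, L) = -4 + O + L² (m(O, L) = -4 + (L*L + O) = -4 + (L² + O) = -4 + (O + L²) = -4 + O + L²)
Q(V) = V + V² (Q(V) = V² + V = V + V²)
d(A) = -6 (d(A) = -6 + (A - A) = -6 + 0 = -6)
(-11920 + d(102 + 83))/(m(-109 - 1*5, 118) + Q(-38)) = (-11920 - 6)/((-4 + (-109 - 1*5) + 118²) - 38*(1 - 38)) = -11926/((-4 + (-109 - 5) + 13924) - 38*(-37)) = -11926/((-4 - 114 + 13924) + 1406) = -11926/(13806 + 1406) = -11926/15212 = -11926*1/15212 = -5963/7606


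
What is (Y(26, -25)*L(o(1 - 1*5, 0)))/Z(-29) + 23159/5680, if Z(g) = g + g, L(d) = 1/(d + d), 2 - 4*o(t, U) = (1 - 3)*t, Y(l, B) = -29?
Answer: 66637/17040 ≈ 3.9106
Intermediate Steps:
o(t, U) = ½ + t/2 (o(t, U) = ½ - (1 - 3)*t/4 = ½ - (-1)*t/2 = ½ + t/2)
L(d) = 1/(2*d)
Z(g) = 2*g
(Y(26, -25)*L(o(1 - 1*5, 0)))/Z(-29) + 23159/5680 = (-29/(2*(½ + (1 - 1*5)/2)))/((2*(-29))) + 23159/5680 = -29/(2*(½ + (1 - 5)/2))/(-58) + 23159*(1/5680) = -29/(2*(½ + (½)*(-4)))*(-1/58) + 23159/5680 = -29/(2*(½ - 2))*(-1/58) + 23159/5680 = -29/(2*(-3/2))*(-1/58) + 23159/5680 = -29*(-2)/(2*3)*(-1/58) + 23159/5680 = -29*(-⅓)*(-1/58) + 23159/5680 = (29/3)*(-1/58) + 23159/5680 = -⅙ + 23159/5680 = 66637/17040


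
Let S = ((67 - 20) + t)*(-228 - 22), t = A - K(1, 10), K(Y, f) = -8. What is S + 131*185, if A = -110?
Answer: 37985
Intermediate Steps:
t = -102 (t = -110 - 1*(-8) = -110 + 8 = -102)
S = 13750 (S = ((67 - 20) - 102)*(-228 - 22) = (47 - 102)*(-250) = -55*(-250) = 13750)
S + 131*185 = 13750 + 131*185 = 13750 + 24235 = 37985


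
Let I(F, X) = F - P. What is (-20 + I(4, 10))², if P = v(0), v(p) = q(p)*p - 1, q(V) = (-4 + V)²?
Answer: 225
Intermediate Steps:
v(p) = -1 + p*(-4 + p)² (v(p) = (-4 + p)²*p - 1 = p*(-4 + p)² - 1 = -1 + p*(-4 + p)²)
P = -1 (P = -1 + 0*(-4 + 0)² = -1 + 0*(-4)² = -1 + 0*16 = -1 + 0 = -1)
I(F, X) = 1 + F (I(F, X) = F - 1*(-1) = F + 1 = 1 + F)
(-20 + I(4, 10))² = (-20 + (1 + 4))² = (-20 + 5)² = (-15)² = 225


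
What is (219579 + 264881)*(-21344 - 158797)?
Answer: -87271108860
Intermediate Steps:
(219579 + 264881)*(-21344 - 158797) = 484460*(-180141) = -87271108860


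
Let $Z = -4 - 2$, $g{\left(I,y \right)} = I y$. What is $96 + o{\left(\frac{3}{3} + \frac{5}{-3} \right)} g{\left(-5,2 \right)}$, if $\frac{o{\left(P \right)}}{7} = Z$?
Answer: $516$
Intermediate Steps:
$Z = -6$
$o{\left(P \right)} = -42$ ($o{\left(P \right)} = 7 \left(-6\right) = -42$)
$96 + o{\left(\frac{3}{3} + \frac{5}{-3} \right)} g{\left(-5,2 \right)} = 96 - 42 \left(\left(-5\right) 2\right) = 96 - -420 = 96 + 420 = 516$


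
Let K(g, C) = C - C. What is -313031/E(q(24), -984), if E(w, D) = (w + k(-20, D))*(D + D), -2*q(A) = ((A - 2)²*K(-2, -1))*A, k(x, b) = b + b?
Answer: -313031/3873024 ≈ -0.080823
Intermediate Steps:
K(g, C) = 0
k(x, b) = 2*b
q(A) = 0 (q(A) = -(A - 2)²*0*A/2 = -(-2 + A)²*0*A/2 = -0*A = -½*0 = 0)
E(w, D) = 2*D*(w + 2*D) (E(w, D) = (w + 2*D)*(D + D) = (w + 2*D)*(2*D) = 2*D*(w + 2*D))
-313031/E(q(24), -984) = -313031*(-1/(1968*(0 + 2*(-984)))) = -313031*(-1/(1968*(0 - 1968))) = -313031/(2*(-984)*(-1968)) = -313031/3873024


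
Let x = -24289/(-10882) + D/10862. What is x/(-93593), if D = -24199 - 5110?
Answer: 13778355/2765679795103 ≈ 4.9819e-6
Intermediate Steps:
D = -29309
x = -13778355/29550071 (x = -24289/(-10882) - 29309/10862 = -24289*(-1/10882) - 29309*1/10862 = 24289/10882 - 29309/10862 = -13778355/29550071 ≈ -0.46627)
x/(-93593) = -13778355/29550071/(-93593) = -13778355/29550071*(-1/93593) = 13778355/2765679795103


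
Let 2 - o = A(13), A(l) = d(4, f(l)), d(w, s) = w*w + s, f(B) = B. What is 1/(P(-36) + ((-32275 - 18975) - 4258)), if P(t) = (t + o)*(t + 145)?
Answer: -1/62375 ≈ -1.6032e-5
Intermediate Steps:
d(w, s) = s + w² (d(w, s) = w² + s = s + w²)
A(l) = 16 + l (A(l) = l + 4² = l + 16 = 16 + l)
o = -27 (o = 2 - (16 + 13) = 2 - 1*29 = 2 - 29 = -27)
P(t) = (-27 + t)*(145 + t) (P(t) = (t - 27)*(t + 145) = (-27 + t)*(145 + t))
1/(P(-36) + ((-32275 - 18975) - 4258)) = 1/((-3915 + (-36)² + 118*(-36)) + ((-32275 - 18975) - 4258)) = 1/((-3915 + 1296 - 4248) + (-51250 - 4258)) = 1/(-6867 - 55508) = 1/(-62375) = -1/62375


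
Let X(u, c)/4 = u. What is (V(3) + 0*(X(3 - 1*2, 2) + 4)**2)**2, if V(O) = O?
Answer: 9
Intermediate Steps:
X(u, c) = 4*u
(V(3) + 0*(X(3 - 1*2, 2) + 4)**2)**2 = (3 + 0*(4*(3 - 1*2) + 4)**2)**2 = (3 + 0*(4*(3 - 2) + 4)**2)**2 = (3 + 0*(4*1 + 4)**2)**2 = (3 + 0*(4 + 4)**2)**2 = (3 + 0*8**2)**2 = (3 + 0*64)**2 = (3 + 0)**2 = 3**2 = 9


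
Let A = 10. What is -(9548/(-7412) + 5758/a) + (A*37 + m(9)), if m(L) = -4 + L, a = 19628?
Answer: 6837594481/18185342 ≈ 375.99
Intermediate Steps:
-(9548/(-7412) + 5758/a) + (A*37 + m(9)) = -(9548/(-7412) + 5758/19628) + (10*37 + (-4 + 9)) = -(9548*(-1/7412) + 5758*(1/19628)) + (370 + 5) = -(-2387/1853 + 2879/9814) + 375 = -1*(-18091231/18185342) + 375 = 18091231/18185342 + 375 = 6837594481/18185342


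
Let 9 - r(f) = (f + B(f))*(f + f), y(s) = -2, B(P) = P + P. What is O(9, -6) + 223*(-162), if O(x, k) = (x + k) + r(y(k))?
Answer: -36138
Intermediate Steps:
B(P) = 2*P
r(f) = 9 - 6*f**2 (r(f) = 9 - (f + 2*f)*(f + f) = 9 - 3*f*2*f = 9 - 6*f**2)
O(x, k) = -15 + k + x (O(x, k) = (x + k) + (9 - 6*(-2)**2) = (k + x) + (9 - 6*4) = (k + x) + (9 - 24) = (k + x) - 15 = -15 + k + x)
O(9, -6) + 223*(-162) = (-15 - 6 + 9) + 223*(-162) = -12 - 36126 = -36138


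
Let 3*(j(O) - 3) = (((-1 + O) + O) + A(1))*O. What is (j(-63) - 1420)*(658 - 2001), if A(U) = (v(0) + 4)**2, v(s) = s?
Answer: -1227502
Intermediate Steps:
A(U) = 16 (A(U) = (0 + 4)**2 = 4**2 = 16)
j(O) = 3 + O*(15 + 2*O)/3 (j(O) = 3 + ((((-1 + O) + O) + 16)*O)/3 = 3 + (((-1 + 2*O) + 16)*O)/3 = 3 + ((15 + 2*O)*O)/3 = 3 + (O*(15 + 2*O))/3 = 3 + O*(15 + 2*O)/3)
(j(-63) - 1420)*(658 - 2001) = ((3 + 5*(-63) + (2/3)*(-63)**2) - 1420)*(658 - 2001) = ((3 - 315 + (2/3)*3969) - 1420)*(-1343) = ((3 - 315 + 2646) - 1420)*(-1343) = (2334 - 1420)*(-1343) = 914*(-1343) = -1227502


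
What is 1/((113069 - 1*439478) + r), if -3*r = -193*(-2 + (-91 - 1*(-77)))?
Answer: -3/982315 ≈ -3.0540e-6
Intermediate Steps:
r = -3088/3 (r = -(-193)*(-2 + (-91 - 1*(-77)))/3 = -(-193)*(-2 + (-91 + 77))/3 = -(-193)*(-2 - 14)/3 = -(-193)*(-16)/3 = -⅓*3088 = -3088/3 ≈ -1029.3)
1/((113069 - 1*439478) + r) = 1/((113069 - 1*439478) - 3088/3) = 1/((113069 - 439478) - 3088/3) = 1/(-326409 - 3088/3) = 1/(-982315/3) = -3/982315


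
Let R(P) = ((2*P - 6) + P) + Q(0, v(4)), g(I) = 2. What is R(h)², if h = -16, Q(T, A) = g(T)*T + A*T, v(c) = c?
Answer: 2916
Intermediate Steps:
Q(T, A) = 2*T + A*T
R(P) = -6 + 3*P (R(P) = ((2*P - 6) + P) + 0*(2 + 4) = ((-6 + 2*P) + P) + 0*6 = (-6 + 3*P) + 0 = -6 + 3*P)
R(h)² = (-6 + 3*(-16))² = (-6 - 48)² = (-54)² = 2916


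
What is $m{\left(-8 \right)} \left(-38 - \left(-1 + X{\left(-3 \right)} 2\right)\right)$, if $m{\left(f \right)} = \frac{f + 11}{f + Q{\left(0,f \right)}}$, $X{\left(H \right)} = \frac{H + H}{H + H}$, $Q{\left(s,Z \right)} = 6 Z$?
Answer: $\frac{117}{56} \approx 2.0893$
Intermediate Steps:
$X{\left(H \right)} = 1$ ($X{\left(H \right)} = \frac{2 H}{2 H} = 2 H \frac{1}{2 H} = 1$)
$m{\left(f \right)} = \frac{11 + f}{7 f}$ ($m{\left(f \right)} = \frac{f + 11}{f + 6 f} = \frac{11 + f}{7 f}$)
$m{\left(-8 \right)} \left(-38 - \left(-1 + X{\left(-3 \right)} 2\right)\right) = \frac{11 - 8}{7 \left(-8\right)} \left(-38 - \left(-1 + 1 \cdot 2\right)\right) = \frac{1}{7} \left(- \frac{1}{8}\right) 3 \left(-38 - \left(-1 + 2\right)\right) = - \frac{3 \left(-38 - 1\right)}{56} = \left(- \frac{3}{56}\right) \left(-39\right) = \frac{117}{56}$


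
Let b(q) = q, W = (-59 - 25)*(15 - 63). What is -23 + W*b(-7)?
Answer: -28247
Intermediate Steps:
W = 4032 (W = -84*(-48) = 4032)
-23 + W*b(-7) = -23 + 4032*(-7) = -23 - 28224 = -28247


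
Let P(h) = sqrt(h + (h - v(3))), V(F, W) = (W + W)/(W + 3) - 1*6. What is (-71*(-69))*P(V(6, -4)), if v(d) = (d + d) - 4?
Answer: 4899*sqrt(2) ≈ 6928.2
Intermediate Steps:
v(d) = -4 + 2*d (v(d) = 2*d - 4 = -4 + 2*d)
V(F, W) = -6 + 2*W/(3 + W) (V(F, W) = (2*W)/(3 + W) - 6 = 2*W/(3 + W) - 6 = -6 + 2*W/(3 + W))
P(h) = sqrt(-2 + 2*h) (P(h) = sqrt(h + (h - (-4 + 2*3))) = sqrt(h + (h - (-4 + 6))) = sqrt(h + (h - 1*2)) = sqrt(h + (h - 2)) = sqrt(h + (-2 + h)) = sqrt(-2 + 2*h))
(-71*(-69))*P(V(6, -4)) = (-71*(-69))*sqrt(-2 + 2*(2*(-9 - 2*(-4))/(3 - 4))) = 4899*sqrt(-2 + 2*(2*(-9 + 8)/(-1))) = 4899*sqrt(-2 + 2*(2*(-1)*(-1))) = 4899*sqrt(-2 + 2*2) = 4899*sqrt(-2 + 4) = 4899*sqrt(2)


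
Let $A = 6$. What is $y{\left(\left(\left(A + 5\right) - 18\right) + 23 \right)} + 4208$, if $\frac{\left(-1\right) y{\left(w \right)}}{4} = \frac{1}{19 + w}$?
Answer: $\frac{147276}{35} \approx 4207.9$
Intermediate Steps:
$y{\left(w \right)} = - \frac{4}{19 + w}$
$y{\left(\left(\left(A + 5\right) - 18\right) + 23 \right)} + 4208 = - \frac{4}{19 + \left(\left(\left(6 + 5\right) - 18\right) + 23\right)} + 4208 = - \frac{4}{19 + \left(\left(11 - 18\right) + 23\right)} + 4208 = - \frac{4}{19 + \left(-7 + 23\right)} + 4208 = - \frac{4}{19 + 16} + 4208 = - \frac{4}{35} + 4208 = \frac{147276}{35}$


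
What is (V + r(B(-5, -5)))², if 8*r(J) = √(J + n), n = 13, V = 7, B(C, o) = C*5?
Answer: (28 + I*√3)²/16 ≈ 48.813 + 6.0622*I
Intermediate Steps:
B(C, o) = 5*C
r(J) = √(13 + J)/8 (r(J) = √(J + 13)/8 = √(13 + J)/8)
(V + r(B(-5, -5)))² = (7 + √(13 + 5*(-5))/8)² = (7 + √(13 - 25)/8)² = (7 + √(-12)/8)² = (7 + (2*I*√3)/8)² = (7 + I*√3/4)²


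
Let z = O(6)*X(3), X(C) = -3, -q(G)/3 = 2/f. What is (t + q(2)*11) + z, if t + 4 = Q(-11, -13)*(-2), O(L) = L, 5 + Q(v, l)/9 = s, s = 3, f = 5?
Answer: 4/5 ≈ 0.80000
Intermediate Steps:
Q(v, l) = -18 (Q(v, l) = -45 + 9*3 = -45 + 27 = -18)
q(G) = -6/5
z = -18 (z = 6*(-3) = -18)
t = 32 (t = -4 - 18*(-2) = -4 + 36 = 32)
(t + q(2)*11) + z = (32 - 6/5*11) - 18 = (32 - 66/5) - 18 = 94/5 - 18 = 4/5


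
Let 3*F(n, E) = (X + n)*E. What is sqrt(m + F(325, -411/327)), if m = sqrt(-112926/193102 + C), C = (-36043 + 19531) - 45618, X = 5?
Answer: sqrt(-15312753897070630 + 1147122431*I*sqrt(579187251249243))/10524059 ≈ 8.5668 + 14.548*I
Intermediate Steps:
C = -62130 (C = -16512 - 45618 = -62130)
m = I*sqrt(579187251249243)/96551 (m = sqrt(-112926/193102 - 62130) = sqrt(-112926*1/193102 - 62130) = sqrt(-56463/96551 - 62130) = sqrt(-5998770093/96551) = I*sqrt(579187251249243)/96551 ≈ 249.26*I)
F(n, E) = E*(5 + n)/3 (F(n, E) = ((5 + n)*E)/3 = (E*(5 + n))/3 = E*(5 + n)/3)
sqrt(m + F(325, -411/327)) = sqrt(I*sqrt(579187251249243)/96551 + (-411/327)*(5 + 325)/3) = sqrt(I*sqrt(579187251249243)/96551 + (1/3)*(-411*1/327)*330) = sqrt(I*sqrt(579187251249243)/96551 + (1/3)*(-137/109)*330) = sqrt(I*sqrt(579187251249243)/96551 - 15070/109) = sqrt(-15070/109 + I*sqrt(579187251249243)/96551)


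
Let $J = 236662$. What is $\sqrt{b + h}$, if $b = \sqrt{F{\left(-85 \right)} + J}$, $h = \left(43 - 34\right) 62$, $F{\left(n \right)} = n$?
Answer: $\sqrt{558 + \sqrt{236577}} \approx 32.317$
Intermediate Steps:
$h = 558$ ($h = 9 \cdot 62 = 558$)
$b = \sqrt{236577}$ ($b = \sqrt{-85 + 236662} = \sqrt{236577} \approx 486.39$)
$\sqrt{b + h} = \sqrt{\sqrt{236577} + 558} = \sqrt{558 + \sqrt{236577}}$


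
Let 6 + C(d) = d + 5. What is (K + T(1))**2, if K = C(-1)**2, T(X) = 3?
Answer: 49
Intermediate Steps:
C(d) = -1 + d (C(d) = -6 + (d + 5) = -6 + (5 + d) = -1 + d)
K = 4 (K = (-1 - 1)**2 = (-2)**2 = 4)
(K + T(1))**2 = (4 + 3)**2 = 7**2 = 49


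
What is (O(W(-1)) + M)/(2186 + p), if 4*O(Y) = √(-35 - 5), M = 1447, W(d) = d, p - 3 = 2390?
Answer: 1447/4579 + I*√10/9158 ≈ 0.31601 + 0.0003453*I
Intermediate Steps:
p = 2393 (p = 3 + 2390 = 2393)
O(Y) = I*√10/2 (O(Y) = √(-35 - 5)/4 = √(-40)/4 = (2*I*√10)/4 = I*√10/2)
(O(W(-1)) + M)/(2186 + p) = (I*√10/2 + 1447)/(2186 + 2393) = (1447 + I*√10/2)/4579 = (1447 + I*√10/2)*(1/4579) = 1447/4579 + I*√10/9158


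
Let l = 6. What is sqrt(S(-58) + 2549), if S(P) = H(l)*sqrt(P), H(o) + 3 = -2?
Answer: sqrt(2549 - 5*I*sqrt(58)) ≈ 50.489 - 0.3771*I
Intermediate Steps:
H(o) = -5 (H(o) = -3 - 2 = -5)
S(P) = -5*sqrt(P)
sqrt(S(-58) + 2549) = sqrt(-5*I*sqrt(58) + 2549) = sqrt(2549 - 5*I*sqrt(58))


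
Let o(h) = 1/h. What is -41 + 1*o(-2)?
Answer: -83/2 ≈ -41.500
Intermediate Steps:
-41 + 1*o(-2) = -41 + 1/(-2) = -41 + 1*(-½) = -41 - ½ = -83/2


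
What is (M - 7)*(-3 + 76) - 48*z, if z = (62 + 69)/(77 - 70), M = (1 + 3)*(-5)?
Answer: -20085/7 ≈ -2869.3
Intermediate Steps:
M = -20 (M = 4*(-5) = -20)
z = 131/7 ≈ 18.714
(M - 7)*(-3 + 76) - 48*z = (-20 - 7)*(-3 + 76) - 48*131/7 = -27*73 - 6288/7 = -1971 - 6288/7 = -20085/7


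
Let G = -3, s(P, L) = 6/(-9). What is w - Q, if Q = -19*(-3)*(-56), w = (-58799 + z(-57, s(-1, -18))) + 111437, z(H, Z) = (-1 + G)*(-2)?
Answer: 55838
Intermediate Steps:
s(P, L) = -2/3 (s(P, L) = 6*(-1/9) = -2/3)
z(H, Z) = 8 (z(H, Z) = (-1 - 3)*(-2) = -4*(-2) = 8)
w = 52646 (w = (-58799 + 8) + 111437 = -58791 + 111437 = 52646)
Q = -3192 (Q = 57*(-56) = -3192)
w - Q = 52646 - 1*(-3192) = 52646 + 3192 = 55838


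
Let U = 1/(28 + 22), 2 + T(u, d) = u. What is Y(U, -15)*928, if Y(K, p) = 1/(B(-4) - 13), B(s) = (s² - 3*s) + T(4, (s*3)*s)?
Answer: 928/17 ≈ 54.588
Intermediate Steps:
T(u, d) = -2 + u
U = 1/50 ≈ 0.020000
B(s) = 2 + s² - 3*s (B(s) = (s² - 3*s) + (-2 + 4) = (s² - 3*s) + 2 = 2 + s² - 3*s)
Y(K, p) = 1/17 (Y(K, p) = 1/((2 + (-4)² - 3*(-4)) - 13) = 1/((2 + 16 + 12) - 13) = 1/(30 - 13) = 1/17)
Y(U, -15)*928 = (1/17)*928 = 928/17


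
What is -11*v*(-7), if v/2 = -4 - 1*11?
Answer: -2310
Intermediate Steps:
v = -30 (v = 2*(-4 - 1*11) = 2*(-4 - 11) = 2*(-15) = -30)
-11*v*(-7) = -11*(-30)*(-7) = 330*(-7) = -2310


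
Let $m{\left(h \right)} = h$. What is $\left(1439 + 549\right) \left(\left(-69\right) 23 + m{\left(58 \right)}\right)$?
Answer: $-3039652$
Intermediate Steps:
$\left(1439 + 549\right) \left(\left(-69\right) 23 + m{\left(58 \right)}\right) = \left(1439 + 549\right) \left(\left(-69\right) 23 + 58\right) = 1988 \left(-1587 + 58\right) = 1988 \left(-1529\right) = -3039652$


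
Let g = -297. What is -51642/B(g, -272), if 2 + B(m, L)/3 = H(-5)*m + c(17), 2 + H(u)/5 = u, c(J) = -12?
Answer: -17214/10381 ≈ -1.6582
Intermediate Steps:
H(u) = -10 + 5*u
B(m, L) = -42 - 105*m (B(m, L) = -6 + 3*((-10 + 5*(-5))*m - 12) = -6 + 3*((-10 - 25)*m - 12) = -6 + 3*(-35*m - 12) = -6 + 3*(-12 - 35*m) = -6 + (-36 - 105*m) = -42 - 105*m)
-51642/B(g, -272) = -51642/(-42 - 105*(-297)) = -51642/(-42 + 31185) = -51642/31143 = -51642*1/31143 = -17214/10381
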